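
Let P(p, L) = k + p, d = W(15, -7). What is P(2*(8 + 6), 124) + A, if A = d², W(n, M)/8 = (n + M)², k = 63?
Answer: 262235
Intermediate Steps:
W(n, M) = 8*(M + n)² (W(n, M) = 8*(n + M)² = 8*(M + n)²)
d = 512 (d = 8*(-7 + 15)² = 8*8² = 8*64 = 512)
P(p, L) = 63 + p
A = 262144 (A = 512² = 262144)
P(2*(8 + 6), 124) + A = (63 + 2*(8 + 6)) + 262144 = (63 + 2*14) + 262144 = (63 + 28) + 262144 = 91 + 262144 = 262235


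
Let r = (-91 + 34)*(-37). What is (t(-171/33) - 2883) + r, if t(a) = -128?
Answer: -902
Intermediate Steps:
r = 2109 (r = -57*(-37) = 2109)
(t(-171/33) - 2883) + r = (-128 - 2883) + 2109 = -3011 + 2109 = -902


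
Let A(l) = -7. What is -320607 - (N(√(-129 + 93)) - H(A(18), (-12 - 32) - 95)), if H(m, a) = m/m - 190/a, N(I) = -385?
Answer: -44510529/139 ≈ -3.2022e+5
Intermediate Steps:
H(m, a) = 1 - 190/a
-320607 - (N(√(-129 + 93)) - H(A(18), (-12 - 32) - 95)) = -320607 - (-385 - (-190 + ((-12 - 32) - 95))/((-12 - 32) - 95)) = -320607 - (-385 - (-190 + (-44 - 95))/(-44 - 95)) = -320607 - (-385 - (-190 - 139)/(-139)) = -320607 - (-385 - (-1)*(-329)/139) = -320607 - (-385 - 1*329/139) = -320607 - (-385 - 329/139) = -320607 - 1*(-53844/139) = -320607 + 53844/139 = -44510529/139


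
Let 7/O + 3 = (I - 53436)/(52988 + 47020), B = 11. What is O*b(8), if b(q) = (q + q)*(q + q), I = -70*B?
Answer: -89607168/177115 ≈ -505.93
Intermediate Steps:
I = -770 (I = -70*11 = -770)
b(q) = 4*q² (b(q) = (2*q)*(2*q) = 4*q²)
O = -350028/177115 (O = 7/(-3 + (-770 - 53436)/(52988 + 47020)) = 7/(-3 - 54206/100008) = 7/(-3 - 54206*1/100008) = 7/(-3 - 27103/50004) = 7/(-177115/50004) = 7*(-50004/177115) = -350028/177115 ≈ -1.9763)
O*b(8) = -1400112*8²/177115 = -1400112*64/177115 = -350028/177115*256 = -89607168/177115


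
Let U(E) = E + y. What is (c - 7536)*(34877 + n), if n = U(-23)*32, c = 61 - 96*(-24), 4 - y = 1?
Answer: -177039527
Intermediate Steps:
y = 3 (y = 4 - 1*1 = 4 - 1 = 3)
U(E) = 3 + E (U(E) = E + 3 = 3 + E)
c = 2365 (c = 61 + 2304 = 2365)
n = -640 (n = (3 - 23)*32 = -20*32 = -640)
(c - 7536)*(34877 + n) = (2365 - 7536)*(34877 - 640) = -5171*34237 = -177039527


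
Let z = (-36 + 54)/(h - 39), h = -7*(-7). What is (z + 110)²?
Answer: 312481/25 ≈ 12499.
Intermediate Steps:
h = 49
z = 9/5 (z = (-36 + 54)/(49 - 39) = 18/10 = 18*(⅒) = 9/5 ≈ 1.8000)
(z + 110)² = (9/5 + 110)² = (559/5)² = 312481/25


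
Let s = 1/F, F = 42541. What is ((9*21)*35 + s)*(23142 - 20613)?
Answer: 711682642764/42541 ≈ 1.6729e+7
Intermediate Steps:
s = 1/42541 ≈ 2.3507e-5
((9*21)*35 + s)*(23142 - 20613) = ((9*21)*35 + 1/42541)*(23142 - 20613) = (189*35 + 1/42541)*2529 = (6615 + 1/42541)*2529 = (281408716/42541)*2529 = 711682642764/42541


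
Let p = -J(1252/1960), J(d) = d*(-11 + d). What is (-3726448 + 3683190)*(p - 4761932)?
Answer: 24729263746777271/120050 ≈ 2.0599e+11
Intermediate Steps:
p = 1589101/240100 (p = -1252/1960*(-11 + 1252/1960) = -1252*(1/1960)*(-11 + 1252*(1/1960)) = -313*(-11 + 313/490)/490 = -313*(-5077)/(490*490) = -1*(-1589101/240100) = 1589101/240100 ≈ 6.6185)
(-3726448 + 3683190)*(p - 4761932) = (-3726448 + 3683190)*(1589101/240100 - 4761932) = -43258*(-1143338284099/240100) = 24729263746777271/120050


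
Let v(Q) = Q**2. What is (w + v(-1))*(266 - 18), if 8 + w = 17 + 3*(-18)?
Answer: -10912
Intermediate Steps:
w = -45 (w = -8 + (17 + 3*(-18)) = -8 + (17 - 54) = -8 - 37 = -45)
(w + v(-1))*(266 - 18) = (-45 + (-1)**2)*(266 - 18) = (-45 + 1)*248 = -44*248 = -10912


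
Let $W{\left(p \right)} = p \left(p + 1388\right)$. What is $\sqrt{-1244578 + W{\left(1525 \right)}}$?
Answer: $\sqrt{3197747} \approx 1788.2$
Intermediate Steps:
$W{\left(p \right)} = p \left(1388 + p\right)$
$\sqrt{-1244578 + W{\left(1525 \right)}} = \sqrt{-1244578 + 1525 \left(1388 + 1525\right)} = \sqrt{-1244578 + 1525 \cdot 2913} = \sqrt{-1244578 + 4442325} = \sqrt{3197747}$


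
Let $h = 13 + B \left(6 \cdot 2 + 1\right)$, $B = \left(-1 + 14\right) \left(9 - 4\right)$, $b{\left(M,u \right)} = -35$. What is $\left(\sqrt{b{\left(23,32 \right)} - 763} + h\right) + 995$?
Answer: $1853 + i \sqrt{798} \approx 1853.0 + 28.249 i$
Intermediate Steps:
$B = 65$ ($B = 13 \cdot 5 = 65$)
$h = 858$ ($h = 13 + 65 \left(6 \cdot 2 + 1\right) = 13 + 65 \left(12 + 1\right) = 13 + 65 \cdot 13 = 13 + 845 = 858$)
$\left(\sqrt{b{\left(23,32 \right)} - 763} + h\right) + 995 = \left(\sqrt{-35 - 763} + 858\right) + 995 = \left(\sqrt{-798} + 858\right) + 995 = \left(i \sqrt{798} + 858\right) + 995 = \left(858 + i \sqrt{798}\right) + 995 = 1853 + i \sqrt{798}$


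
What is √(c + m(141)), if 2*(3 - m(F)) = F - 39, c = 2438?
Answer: √2390 ≈ 48.888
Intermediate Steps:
m(F) = 45/2 - F/2 (m(F) = 3 - (F - 39)/2 = 3 - (-39 + F)/2 = 3 + (39/2 - F/2) = 45/2 - F/2)
√(c + m(141)) = √(2438 + (45/2 - ½*141)) = √(2438 + (45/2 - 141/2)) = √(2438 - 48) = √2390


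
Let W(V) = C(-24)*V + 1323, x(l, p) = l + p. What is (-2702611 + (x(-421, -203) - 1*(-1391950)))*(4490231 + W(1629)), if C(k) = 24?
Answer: -5940973385250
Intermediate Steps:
W(V) = 1323 + 24*V (W(V) = 24*V + 1323 = 1323 + 24*V)
(-2702611 + (x(-421, -203) - 1*(-1391950)))*(4490231 + W(1629)) = (-2702611 + ((-421 - 203) - 1*(-1391950)))*(4490231 + (1323 + 24*1629)) = (-2702611 + (-624 + 1391950))*(4490231 + (1323 + 39096)) = (-2702611 + 1391326)*(4490231 + 40419) = -1311285*4530650 = -5940973385250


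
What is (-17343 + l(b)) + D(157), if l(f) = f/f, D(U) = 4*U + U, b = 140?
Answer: -16557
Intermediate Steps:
D(U) = 5*U
l(f) = 1
(-17343 + l(b)) + D(157) = (-17343 + 1) + 5*157 = -17342 + 785 = -16557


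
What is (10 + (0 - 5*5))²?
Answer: 225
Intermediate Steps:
(10 + (0 - 5*5))² = (10 + (0 - 25))² = (10 - 25)² = (-15)² = 225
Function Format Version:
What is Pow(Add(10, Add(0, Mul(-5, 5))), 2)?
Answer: 225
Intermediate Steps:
Pow(Add(10, Add(0, Mul(-5, 5))), 2) = Pow(Add(10, Add(0, -25)), 2) = Pow(Add(10, -25), 2) = Pow(-15, 2) = 225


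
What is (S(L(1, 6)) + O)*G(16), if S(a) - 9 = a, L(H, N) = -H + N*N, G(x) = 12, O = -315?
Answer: -3252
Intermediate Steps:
L(H, N) = N² - H (L(H, N) = -H + N² = N² - H)
S(a) = 9 + a
(S(L(1, 6)) + O)*G(16) = ((9 + (6² - 1*1)) - 315)*12 = ((9 + (36 - 1)) - 315)*12 = ((9 + 35) - 315)*12 = (44 - 315)*12 = -271*12 = -3252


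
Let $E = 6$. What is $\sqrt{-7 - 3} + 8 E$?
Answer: $48 + i \sqrt{10} \approx 48.0 + 3.1623 i$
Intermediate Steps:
$\sqrt{-7 - 3} + 8 E = \sqrt{-7 - 3} + 8 \cdot 6 = \sqrt{-10} + 48 = i \sqrt{10} + 48 = 48 + i \sqrt{10}$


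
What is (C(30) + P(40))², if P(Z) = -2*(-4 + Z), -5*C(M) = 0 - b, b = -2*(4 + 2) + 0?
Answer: 138384/25 ≈ 5535.4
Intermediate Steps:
b = -12 (b = -2*6 + 0 = -1*12 + 0 = -12 + 0 = -12)
C(M) = -12/5 (C(M) = -(0 - 1*(-12))/5 = -(0 + 12)/5 = -⅕*12 = -12/5)
P(Z) = 8 - 2*Z
(C(30) + P(40))² = (-12/5 + (8 - 2*40))² = (-12/5 + (8 - 80))² = (-12/5 - 72)² = (-372/5)² = 138384/25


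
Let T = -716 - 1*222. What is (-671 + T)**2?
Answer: 2588881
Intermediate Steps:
T = -938 (T = -716 - 222 = -938)
(-671 + T)**2 = (-671 - 938)**2 = (-1609)**2 = 2588881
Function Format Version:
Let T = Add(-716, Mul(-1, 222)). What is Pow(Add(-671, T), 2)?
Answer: 2588881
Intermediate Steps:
T = -938 (T = Add(-716, -222) = -938)
Pow(Add(-671, T), 2) = Pow(Add(-671, -938), 2) = Pow(-1609, 2) = 2588881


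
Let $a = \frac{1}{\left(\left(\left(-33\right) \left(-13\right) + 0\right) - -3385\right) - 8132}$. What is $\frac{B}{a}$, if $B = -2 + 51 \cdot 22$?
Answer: $-4836160$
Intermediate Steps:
$a = - \frac{1}{4318}$ ($a = \frac{1}{\left(\left(429 + 0\right) + 3385\right) - 8132} = \frac{1}{\left(429 + 3385\right) - 8132} = \frac{1}{3814 - 8132} = \frac{1}{-4318} = - \frac{1}{4318} \approx -0.00023159$)
$B = 1120$ ($B = -2 + 1122 = 1120$)
$\frac{B}{a} = \frac{1120}{- \frac{1}{4318}} = 1120 \left(-4318\right) = -4836160$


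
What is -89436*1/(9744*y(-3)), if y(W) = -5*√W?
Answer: -257*I*√3/420 ≈ -1.0599*I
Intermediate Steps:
-89436*1/(9744*y(-3)) = -89436*I*√3/146160 = -257*I*√3/420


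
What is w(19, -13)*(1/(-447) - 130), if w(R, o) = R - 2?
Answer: -987887/447 ≈ -2210.0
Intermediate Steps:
w(R, o) = -2 + R
w(19, -13)*(1/(-447) - 130) = (-2 + 19)*(1/(-447) - 130) = 17*(-1/447 - 130) = 17*(-58111/447) = -987887/447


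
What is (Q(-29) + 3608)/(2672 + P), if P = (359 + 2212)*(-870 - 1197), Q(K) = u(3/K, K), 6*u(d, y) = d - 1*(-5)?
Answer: -313967/462107895 ≈ -0.00067942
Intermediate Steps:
u(d, y) = ⅚ + d/6 (u(d, y) = (d - 1*(-5))/6 = (d + 5)/6 = (5 + d)/6 = ⅚ + d/6)
Q(K) = ⅚ + 1/(2*K) (Q(K) = ⅚ + (3/K)/6 = ⅚ + 1/(2*K))
P = -5314257 (P = 2571*(-2067) = -5314257)
(Q(-29) + 3608)/(2672 + P) = ((⅙)*(3 + 5*(-29))/(-29) + 3608)/(2672 - 5314257) = ((⅙)*(-1/29)*(3 - 145) + 3608)/(-5311585) = ((⅙)*(-1/29)*(-142) + 3608)*(-1/5311585) = (71/87 + 3608)*(-1/5311585) = (313967/87)*(-1/5311585) = -313967/462107895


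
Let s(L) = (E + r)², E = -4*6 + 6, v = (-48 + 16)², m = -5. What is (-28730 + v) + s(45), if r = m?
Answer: -27177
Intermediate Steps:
v = 1024 (v = (-32)² = 1024)
E = -18 (E = -24 + 6 = -18)
r = -5
s(L) = 529 (s(L) = (-18 - 5)² = (-23)² = 529)
(-28730 + v) + s(45) = (-28730 + 1024) + 529 = -27706 + 529 = -27177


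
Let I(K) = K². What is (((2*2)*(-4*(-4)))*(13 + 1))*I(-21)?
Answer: 395136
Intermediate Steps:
(((2*2)*(-4*(-4)))*(13 + 1))*I(-21) = (((2*2)*(-4*(-4)))*(13 + 1))*(-21)² = ((4*16)*14)*441 = (64*14)*441 = 896*441 = 395136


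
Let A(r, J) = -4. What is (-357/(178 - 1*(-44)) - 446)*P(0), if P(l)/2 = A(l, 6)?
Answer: 132492/37 ≈ 3580.9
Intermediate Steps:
P(l) = -8 (P(l) = 2*(-4) = -8)
(-357/(178 - 1*(-44)) - 446)*P(0) = (-357/(178 - 1*(-44)) - 446)*(-8) = (-357/(178 + 44) - 446)*(-8) = (-357/222 - 446)*(-8) = (-357*1/222 - 446)*(-8) = (-119/74 - 446)*(-8) = -33123/74*(-8) = 132492/37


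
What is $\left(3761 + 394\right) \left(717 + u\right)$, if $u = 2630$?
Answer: $13906785$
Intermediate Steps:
$\left(3761 + 394\right) \left(717 + u\right) = \left(3761 + 394\right) \left(717 + 2630\right) = 4155 \cdot 3347 = 13906785$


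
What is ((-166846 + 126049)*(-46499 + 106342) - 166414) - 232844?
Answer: -2441814129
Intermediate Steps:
((-166846 + 126049)*(-46499 + 106342) - 166414) - 232844 = (-40797*59843 - 166414) - 232844 = (-2441414871 - 166414) - 232844 = -2441581285 - 232844 = -2441814129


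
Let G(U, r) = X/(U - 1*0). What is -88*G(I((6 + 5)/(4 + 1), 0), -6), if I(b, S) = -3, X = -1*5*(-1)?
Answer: 440/3 ≈ 146.67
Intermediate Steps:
X = 5 (X = -5*(-1) = 5)
G(U, r) = 5/U (G(U, r) = 5/(U - 1*0) = 5/(U + 0) = 5/U)
-88*G(I((6 + 5)/(4 + 1), 0), -6) = -440/(-3) = -440*(-1)/3 = -88*(-5/3) = 440/3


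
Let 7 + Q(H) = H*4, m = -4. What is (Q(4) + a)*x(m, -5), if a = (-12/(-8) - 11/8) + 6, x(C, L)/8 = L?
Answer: -605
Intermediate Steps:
x(C, L) = 8*L
Q(H) = -7 + 4*H (Q(H) = -7 + H*4 = -7 + 4*H)
a = 49/8 (a = (-12*(-1/8) - 11*1/8) + 6 = (3/2 - 11/8) + 6 = 1/8 + 6 = 49/8 ≈ 6.1250)
(Q(4) + a)*x(m, -5) = ((-7 + 4*4) + 49/8)*(8*(-5)) = ((-7 + 16) + 49/8)*(-40) = (9 + 49/8)*(-40) = (121/8)*(-40) = -605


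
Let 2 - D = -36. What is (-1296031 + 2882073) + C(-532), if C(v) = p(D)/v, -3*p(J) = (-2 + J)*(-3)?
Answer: 210943577/133 ≈ 1.5860e+6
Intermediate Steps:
D = 38 (D = 2 - 1*(-36) = 2 + 36 = 38)
p(J) = -2 + J (p(J) = -(-2 + J)*(-3)/3 = -(6 - 3*J)/3 = -2 + J)
C(v) = 36/v (C(v) = (-2 + 38)/v = 36/v)
(-1296031 + 2882073) + C(-532) = (-1296031 + 2882073) + 36/(-532) = 1586042 + 36*(-1/532) = 1586042 - 9/133 = 210943577/133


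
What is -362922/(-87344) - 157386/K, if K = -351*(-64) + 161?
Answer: -2767806267/988079000 ≈ -2.8012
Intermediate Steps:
K = 22625 (K = 22464 + 161 = 22625)
-362922/(-87344) - 157386/K = -362922/(-87344) - 157386/22625 = -362922*(-1/87344) - 157386*1/22625 = 181461/43672 - 157386/22625 = -2767806267/988079000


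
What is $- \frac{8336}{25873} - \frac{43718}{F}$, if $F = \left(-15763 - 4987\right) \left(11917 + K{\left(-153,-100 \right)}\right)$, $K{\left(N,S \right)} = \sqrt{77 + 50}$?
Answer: $- \frac{12275548952754281}{38121359848719750} - \frac{21859 \sqrt{127}}{1473403155750} \approx -0.32201$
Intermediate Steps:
$K{\left(N,S \right)} = \sqrt{127}$
$F = -247277750 - 20750 \sqrt{127}$ ($F = \left(-15763 - 4987\right) \left(11917 + \sqrt{127}\right) = - 20750 \left(11917 + \sqrt{127}\right) = -247277750 - 20750 \sqrt{127} \approx -2.4751 \cdot 10^{8}$)
$- \frac{8336}{25873} - \frac{43718}{F} = - \frac{8336}{25873} - \frac{43718}{-247277750 - 20750 \sqrt{127}}$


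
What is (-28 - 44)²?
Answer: 5184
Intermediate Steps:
(-28 - 44)² = (-72)² = 5184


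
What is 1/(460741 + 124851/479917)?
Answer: 479917/221117563348 ≈ 2.1704e-6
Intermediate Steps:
1/(460741 + 124851/479917) = 1/(221117563348/479917) = 479917/221117563348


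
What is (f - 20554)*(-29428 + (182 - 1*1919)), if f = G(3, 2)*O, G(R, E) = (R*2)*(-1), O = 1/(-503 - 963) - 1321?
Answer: 288473243965/733 ≈ 3.9355e+8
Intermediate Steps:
O = -1936587/1466 (O = 1/(-1466) - 1321 = -1/1466 - 1321 = -1936587/1466 ≈ -1321.0)
G(R, E) = -2*R (G(R, E) = (2*R)*(-1) = -2*R)
f = 5809761/733 (f = -2*3*(-1936587/1466) = -6*(-1936587/1466) = 5809761/733 ≈ 7926.0)
(f - 20554)*(-29428 + (182 - 1*1919)) = (5809761/733 - 20554)*(-29428 + (182 - 1*1919)) = -9256321*(-29428 + (182 - 1919))/733 = -9256321*(-29428 - 1737)/733 = -9256321/733*(-31165) = 288473243965/733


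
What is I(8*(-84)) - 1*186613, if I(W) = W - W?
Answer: -186613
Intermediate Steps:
I(W) = 0
I(8*(-84)) - 1*186613 = 0 - 1*186613 = 0 - 186613 = -186613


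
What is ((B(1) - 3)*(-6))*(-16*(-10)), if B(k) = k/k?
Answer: 1920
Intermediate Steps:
B(k) = 1
((B(1) - 3)*(-6))*(-16*(-10)) = ((1 - 3)*(-6))*(-16*(-10)) = -2*(-6)*160 = 12*160 = 1920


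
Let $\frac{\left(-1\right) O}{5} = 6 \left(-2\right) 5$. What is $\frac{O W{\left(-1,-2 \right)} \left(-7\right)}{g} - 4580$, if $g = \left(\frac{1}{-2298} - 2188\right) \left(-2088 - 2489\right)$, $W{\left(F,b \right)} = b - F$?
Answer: $- \frac{4216030948828}{920530817} \approx -4580.0$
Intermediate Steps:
$O = 300$ ($O = - 5 \cdot 6 \left(-2\right) 5 = - 5 \left(\left(-12\right) 5\right) = \left(-5\right) \left(-60\right) = 300$)
$g = \frac{23013270425}{2298}$ ($g = \left(- \frac{1}{2298} - 2188\right) \left(-4577\right) = \left(- \frac{5028025}{2298}\right) \left(-4577\right) = \frac{23013270425}{2298} \approx 1.0014 \cdot 10^{7}$)
$\frac{O W{\left(-1,-2 \right)} \left(-7\right)}{g} - 4580 = \frac{300 \left(-2 - -1\right) \left(-7\right)}{\frac{23013270425}{2298}} - 4580 = 300 \left(-2 + 1\right) \left(-7\right) \frac{2298}{23013270425} - 4580 = 300 \left(-1\right) \left(-7\right) \frac{2298}{23013270425} - 4580 = \left(-300\right) \left(-7\right) \frac{2298}{23013270425} - 4580 = 2100 \cdot \frac{2298}{23013270425} - 4580 = \frac{193032}{920530817} - 4580 = - \frac{4216030948828}{920530817}$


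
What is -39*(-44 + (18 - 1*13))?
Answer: 1521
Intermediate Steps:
-39*(-44 + (18 - 1*13)) = -39*(-44 + (18 - 13)) = -39*(-44 + 5) = -39*(-39) = 1521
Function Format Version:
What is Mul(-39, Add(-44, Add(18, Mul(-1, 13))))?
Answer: 1521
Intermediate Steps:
Mul(-39, Add(-44, Add(18, Mul(-1, 13)))) = Mul(-39, Add(-44, Add(18, -13))) = Mul(-39, Add(-44, 5)) = Mul(-39, -39) = 1521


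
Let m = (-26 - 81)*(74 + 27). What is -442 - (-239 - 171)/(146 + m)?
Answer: -4712572/10661 ≈ -442.04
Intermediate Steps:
m = -10807 (m = -107*101 = -10807)
-442 - (-239 - 171)/(146 + m) = -442 - (-239 - 171)/(146 - 10807) = -442 - (-410)/(-10661) = -442 - (-410)*(-1)/10661 = -442 - 1*410/10661 = -442 - 410/10661 = -4712572/10661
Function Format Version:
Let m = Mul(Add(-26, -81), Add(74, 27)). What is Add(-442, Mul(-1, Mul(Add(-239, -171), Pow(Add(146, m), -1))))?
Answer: Rational(-4712572, 10661) ≈ -442.04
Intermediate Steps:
m = -10807 (m = Mul(-107, 101) = -10807)
Add(-442, Mul(-1, Mul(Add(-239, -171), Pow(Add(146, m), -1)))) = Add(-442, Mul(-1, Mul(Add(-239, -171), Pow(Add(146, -10807), -1)))) = Add(-442, Mul(-1, Mul(-410, Pow(-10661, -1)))) = Add(-442, Mul(-1, Mul(-410, Rational(-1, 10661)))) = Add(-442, Mul(-1, Rational(410, 10661))) = Add(-442, Rational(-410, 10661)) = Rational(-4712572, 10661)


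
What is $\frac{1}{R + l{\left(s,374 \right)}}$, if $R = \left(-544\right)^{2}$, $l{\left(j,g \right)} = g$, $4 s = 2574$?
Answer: $\frac{1}{296310} \approx 3.3748 \cdot 10^{-6}$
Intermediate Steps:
$s = \frac{1287}{2}$ ($s = \frac{1}{4} \cdot 2574 = \frac{1287}{2} \approx 643.5$)
$R = 295936$
$\frac{1}{R + l{\left(s,374 \right)}} = \frac{1}{295936 + 374} = \frac{1}{296310}$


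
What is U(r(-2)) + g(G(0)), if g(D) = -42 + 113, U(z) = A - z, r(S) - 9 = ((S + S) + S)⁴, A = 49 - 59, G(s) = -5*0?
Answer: -1244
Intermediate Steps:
G(s) = 0
A = -10
r(S) = 9 + 81*S⁴ (r(S) = 9 + ((S + S) + S)⁴ = 9 + (2*S + S)⁴ = 9 + (3*S)⁴ = 9 + 81*S⁴)
U(z) = -10 - z
g(D) = 71
U(r(-2)) + g(G(0)) = (-10 - (9 + 81*(-2)⁴)) + 71 = (-10 - (9 + 81*16)) + 71 = (-10 - (9 + 1296)) + 71 = (-10 - 1*1305) + 71 = (-10 - 1305) + 71 = -1315 + 71 = -1244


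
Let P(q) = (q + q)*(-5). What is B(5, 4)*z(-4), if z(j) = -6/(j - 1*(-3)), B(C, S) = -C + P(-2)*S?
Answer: 450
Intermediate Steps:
P(q) = -10*q (P(q) = (2*q)*(-5) = -10*q)
B(C, S) = -C + 20*S (B(C, S) = -C + (-10*(-2))*S = -C + 20*S)
z(j) = -6/(3 + j) (z(j) = -6/(j + 3) = -6/(3 + j))
B(5, 4)*z(-4) = (-1*5 + 20*4)*(-6/(3 - 4)) = (-5 + 80)*(-6/(-1)) = 75*(-6*(-1)) = 75*6 = 450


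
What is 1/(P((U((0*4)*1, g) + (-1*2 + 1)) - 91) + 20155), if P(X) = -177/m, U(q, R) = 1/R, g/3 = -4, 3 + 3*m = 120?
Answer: 13/261956 ≈ 4.9627e-5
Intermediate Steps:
m = 39 (m = -1 + (⅓)*120 = -1 + 40 = 39)
g = -12 (g = 3*(-4) = -12)
P(X) = -59/13 (P(X) = -177/39 = -177*1/39 = -59/13)
1/(P((U((0*4)*1, g) + (-1*2 + 1)) - 91) + 20155) = 1/(-59/13 + 20155) = 1/(261956/13) = 13/261956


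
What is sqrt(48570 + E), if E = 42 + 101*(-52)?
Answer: 4*sqrt(2710) ≈ 208.23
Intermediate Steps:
E = -5210 (E = 42 - 5252 = -5210)
sqrt(48570 + E) = sqrt(48570 - 5210) = sqrt(43360) = 4*sqrt(2710)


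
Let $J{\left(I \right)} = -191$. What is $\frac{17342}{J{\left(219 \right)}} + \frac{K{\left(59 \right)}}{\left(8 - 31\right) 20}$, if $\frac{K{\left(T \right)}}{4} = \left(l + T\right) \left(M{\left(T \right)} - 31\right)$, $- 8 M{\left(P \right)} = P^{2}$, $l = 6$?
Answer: $\frac{6068179}{35144} \approx 172.67$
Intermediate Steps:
$M{\left(P \right)} = - \frac{P^{2}}{8}$
$K{\left(T \right)} = 4 \left(-31 - \frac{T^{2}}{8}\right) \left(6 + T\right)$ ($K{\left(T \right)} = 4 \left(6 + T\right) \left(- \frac{T^{2}}{8} - 31\right) = 4 \left(6 + T\right) \left(-31 - \frac{T^{2}}{8}\right) = 4 \left(-31 - \frac{T^{2}}{8}\right) \left(6 + T\right)$)
$\frac{17342}{J{\left(219 \right)}} + \frac{K{\left(59 \right)}}{\left(8 - 31\right) 20} = \frac{17342}{-191} + \frac{-744 - 7316 - 3 \cdot 59^{2} - \frac{59^{3}}{2}}{\left(8 - 31\right) 20} = 17342 \left(- \frac{1}{191}\right) + \frac{-744 - 7316 - 10443 - \frac{205379}{2}}{\left(-23\right) 20} = - \frac{17342}{191} + \frac{-744 - 7316 - 10443 - \frac{205379}{2}}{-460} = - \frac{17342}{191} - - \frac{48477}{184} = - \frac{17342}{191} + \frac{48477}{184} = \frac{6068179}{35144}$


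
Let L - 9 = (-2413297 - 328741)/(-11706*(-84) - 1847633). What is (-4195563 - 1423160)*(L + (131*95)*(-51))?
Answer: 3082289697960761288/864329 ≈ 3.5661e+12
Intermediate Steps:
L = 10520999/864329 (L = 9 + (-2413297 - 328741)/(-11706*(-84) - 1847633) = 9 - 2742038/(983304 - 1847633) = 9 - 2742038/(-864329) = 9 - 2742038*(-1/864329) = 9 + 2742038/864329 = 10520999/864329 ≈ 12.172)
(-4195563 - 1423160)*(L + (131*95)*(-51)) = (-4195563 - 1423160)*(10520999/864329 + (131*95)*(-51)) = -5618723*(10520999/864329 + 12445*(-51)) = -5618723*(10520999/864329 - 634695) = -5618723*(-548574773656/864329) = 3082289697960761288/864329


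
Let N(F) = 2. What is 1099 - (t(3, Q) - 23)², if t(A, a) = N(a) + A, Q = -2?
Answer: 775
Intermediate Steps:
t(A, a) = 2 + A
1099 - (t(3, Q) - 23)² = 1099 - ((2 + 3) - 23)² = 1099 - (5 - 23)² = 1099 - 1*(-18)² = 1099 - 1*324 = 1099 - 324 = 775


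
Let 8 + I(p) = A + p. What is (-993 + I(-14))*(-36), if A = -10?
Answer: 36900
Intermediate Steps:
I(p) = -18 + p (I(p) = -8 + (-10 + p) = -18 + p)
(-993 + I(-14))*(-36) = (-993 + (-18 - 14))*(-36) = (-993 - 32)*(-36) = -1025*(-36) = 36900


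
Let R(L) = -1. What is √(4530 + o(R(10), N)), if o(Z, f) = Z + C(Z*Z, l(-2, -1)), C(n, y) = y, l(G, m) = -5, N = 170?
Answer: 2*√1131 ≈ 67.261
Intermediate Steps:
o(Z, f) = -5 + Z (o(Z, f) = Z - 5 = -5 + Z)
√(4530 + o(R(10), N)) = √(4530 + (-5 - 1)) = √(4530 - 6) = √4524 = 2*√1131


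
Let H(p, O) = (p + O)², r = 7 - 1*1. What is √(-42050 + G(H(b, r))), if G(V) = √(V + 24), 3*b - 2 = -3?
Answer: √(-378450 + 3*√505)/3 ≈ 205.04*I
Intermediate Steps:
b = -⅓ (b = ⅔ + (⅓)*(-3) = ⅔ - 1 = -⅓ ≈ -0.33333)
r = 6 (r = 7 - 1 = 6)
H(p, O) = (O + p)²
G(V) = √(24 + V)
√(-42050 + G(H(b, r))) = √(-42050 + √(24 + (6 - ⅓)²)) = √(-42050 + √(24 + (17/3)²)) = √(-42050 + √(24 + 289/9)) = √(-42050 + √(505/9)) = √(-42050 + √505/3)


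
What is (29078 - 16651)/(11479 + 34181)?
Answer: 12427/45660 ≈ 0.27216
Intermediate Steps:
(29078 - 16651)/(11479 + 34181) = 12427/45660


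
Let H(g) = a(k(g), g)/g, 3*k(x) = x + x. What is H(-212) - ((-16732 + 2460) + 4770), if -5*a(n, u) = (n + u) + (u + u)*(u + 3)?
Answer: 143779/15 ≈ 9585.3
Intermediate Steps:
k(x) = 2*x/3 (k(x) = (x + x)/3 = (2*x)/3 = 2*x/3)
a(n, u) = -n/5 - u/5 - 2*u*(3 + u)/5 (a(n, u) = -((n + u) + (u + u)*(u + 3))/5 = -((n + u) + (2*u)*(3 + u))/5 = -((n + u) + 2*u*(3 + u))/5 = -(n + u + 2*u*(3 + u))/5 = -n/5 - u/5 - 2*u*(3 + u)/5)
H(g) = (-23*g/15 - 2*g**2/5)/g (H(g) = (-7*g/5 - 2*g**2/5 - 2*g/15)/g = (-23*g/15 - 2*g**2/5)/g)
H(-212) - ((-16732 + 2460) + 4770) = (-23/15 - 2/5*(-212)) - ((-16732 + 2460) + 4770) = (-23/15 + 424/5) - (-14272 + 4770) = 1249/15 - 1*(-9502) = 1249/15 + 9502 = 143779/15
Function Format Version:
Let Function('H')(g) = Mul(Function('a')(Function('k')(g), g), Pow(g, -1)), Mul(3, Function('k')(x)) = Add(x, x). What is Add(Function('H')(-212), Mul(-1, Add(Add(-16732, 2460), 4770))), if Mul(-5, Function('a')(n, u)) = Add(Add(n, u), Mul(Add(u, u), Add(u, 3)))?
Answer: Rational(143779, 15) ≈ 9585.3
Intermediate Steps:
Function('k')(x) = Mul(Rational(2, 3), x) (Function('k')(x) = Mul(Rational(1, 3), Add(x, x)) = Mul(Rational(1, 3), Mul(2, x)) = Mul(Rational(2, 3), x))
Function('a')(n, u) = Add(Mul(Rational(-1, 5), n), Mul(Rational(-1, 5), u), Mul(Rational(-2, 5), u, Add(3, u))) (Function('a')(n, u) = Mul(Rational(-1, 5), Add(Add(n, u), Mul(Add(u, u), Add(u, 3)))) = Mul(Rational(-1, 5), Add(Add(n, u), Mul(Mul(2, u), Add(3, u)))) = Mul(Rational(-1, 5), Add(Add(n, u), Mul(2, u, Add(3, u)))) = Mul(Rational(-1, 5), Add(n, u, Mul(2, u, Add(3, u)))) = Add(Mul(Rational(-1, 5), n), Mul(Rational(-1, 5), u), Mul(Rational(-2, 5), u, Add(3, u))))
Function('H')(g) = Mul(Pow(g, -1), Add(Mul(Rational(-23, 15), g), Mul(Rational(-2, 5), Pow(g, 2)))) (Function('H')(g) = Mul(Add(Mul(Rational(-7, 5), g), Mul(Rational(-2, 5), Pow(g, 2)), Mul(Rational(-1, 5), Mul(Rational(2, 3), g))), Pow(g, -1)) = Mul(Add(Mul(Rational(-7, 5), g), Mul(Rational(-2, 5), Pow(g, 2)), Mul(Rational(-2, 15), g)), Pow(g, -1)) = Mul(Add(Mul(Rational(-23, 15), g), Mul(Rational(-2, 5), Pow(g, 2))), Pow(g, -1)) = Mul(Pow(g, -1), Add(Mul(Rational(-23, 15), g), Mul(Rational(-2, 5), Pow(g, 2)))))
Add(Function('H')(-212), Mul(-1, Add(Add(-16732, 2460), 4770))) = Add(Add(Rational(-23, 15), Mul(Rational(-2, 5), -212)), Mul(-1, Add(Add(-16732, 2460), 4770))) = Add(Add(Rational(-23, 15), Rational(424, 5)), Mul(-1, Add(-14272, 4770))) = Add(Rational(1249, 15), Mul(-1, -9502)) = Add(Rational(1249, 15), 9502) = Rational(143779, 15)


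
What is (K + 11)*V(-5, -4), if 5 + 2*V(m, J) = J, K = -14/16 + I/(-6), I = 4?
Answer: -681/16 ≈ -42.563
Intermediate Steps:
K = -37/24 (K = -14/16 + 4/(-6) = -14*1/16 + 4*(-⅙) = -7/8 - ⅔ = -37/24 ≈ -1.5417)
V(m, J) = -5/2 + J/2
(K + 11)*V(-5, -4) = (-37/24 + 11)*(-5/2 + (½)*(-4)) = 227*(-5/2 - 2)/24 = (227/24)*(-9/2) = -681/16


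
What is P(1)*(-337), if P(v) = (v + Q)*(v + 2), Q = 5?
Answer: -6066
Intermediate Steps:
P(v) = (2 + v)*(5 + v) (P(v) = (v + 5)*(v + 2) = (5 + v)*(2 + v) = (2 + v)*(5 + v))
P(1)*(-337) = (10 + 1**2 + 7*1)*(-337) = (10 + 1 + 7)*(-337) = 18*(-337) = -6066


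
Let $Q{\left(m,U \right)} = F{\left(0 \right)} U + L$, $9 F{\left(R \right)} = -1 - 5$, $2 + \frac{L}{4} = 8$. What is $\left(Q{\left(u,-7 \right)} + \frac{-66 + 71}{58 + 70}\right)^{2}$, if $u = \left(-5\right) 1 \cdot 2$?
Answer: $\frac{121506529}{147456} \approx 824.02$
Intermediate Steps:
$L = 24$ ($L = -8 + 4 \cdot 8 = -8 + 32 = 24$)
$u = -10$ ($u = \left(-5\right) 2 = -10$)
$F{\left(R \right)} = - \frac{2}{3}$ ($F{\left(R \right)} = \frac{-1 - 5}{9} = \frac{1}{9} \left(-6\right) = - \frac{2}{3}$)
$Q{\left(m,U \right)} = 24 - \frac{2 U}{3}$ ($Q{\left(m,U \right)} = - \frac{2 U}{3} + 24 = 24 - \frac{2 U}{3}$)
$\left(Q{\left(u,-7 \right)} + \frac{-66 + 71}{58 + 70}\right)^{2} = \left(\left(24 - - \frac{14}{3}\right) + \frac{-66 + 71}{58 + 70}\right)^{2} = \left(\left(24 + \frac{14}{3}\right) + \frac{5}{128}\right)^{2} = \left(\frac{86}{3} + 5 \cdot \frac{1}{128}\right)^{2} = \left(\frac{86}{3} + \frac{5}{128}\right)^{2} = \left(\frac{11023}{384}\right)^{2} = \frac{121506529}{147456}$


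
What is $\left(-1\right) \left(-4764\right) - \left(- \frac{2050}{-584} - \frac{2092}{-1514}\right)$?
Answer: $\frac{1051972259}{221044} \approx 4759.1$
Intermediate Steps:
$\left(-1\right) \left(-4764\right) - \left(- \frac{2050}{-584} - \frac{2092}{-1514}\right) = 4764 - \left(\left(-2050\right) \left(- \frac{1}{584}\right) - - \frac{1046}{757}\right) = 4764 - \left(\frac{1025}{292} + \frac{1046}{757}\right) = 4764 - \frac{1081357}{221044} = \frac{1051972259}{221044}$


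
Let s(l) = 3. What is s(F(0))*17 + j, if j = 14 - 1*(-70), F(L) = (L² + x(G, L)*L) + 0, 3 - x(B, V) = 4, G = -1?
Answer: 135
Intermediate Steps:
x(B, V) = -1 (x(B, V) = 3 - 1*4 = 3 - 4 = -1)
F(L) = L² - L (F(L) = (L² - L) + 0 = L² - L)
j = 84 (j = 14 + 70 = 84)
s(F(0))*17 + j = 3*17 + 84 = 51 + 84 = 135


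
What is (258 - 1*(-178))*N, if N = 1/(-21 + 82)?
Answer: 436/61 ≈ 7.1475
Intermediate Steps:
N = 1/61 ≈ 0.016393
(258 - 1*(-178))*N = (258 - 1*(-178))*(1/61) = (258 + 178)*(1/61) = 436*(1/61) = 436/61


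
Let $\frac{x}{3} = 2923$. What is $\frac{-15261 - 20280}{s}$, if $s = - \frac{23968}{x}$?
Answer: $\frac{311659029}{23968} \approx 13003.0$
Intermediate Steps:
$x = 8769$ ($x = 3 \cdot 2923 = 8769$)
$s = - \frac{23968}{8769} \approx -2.7333$
$\frac{-15261 - 20280}{s} = \frac{-15261 - 20280}{- \frac{23968}{8769}} = \left(-15261 - 20280\right) \left(- \frac{8769}{23968}\right) = \left(-35541\right) \left(- \frac{8769}{23968}\right) = \frac{311659029}{23968}$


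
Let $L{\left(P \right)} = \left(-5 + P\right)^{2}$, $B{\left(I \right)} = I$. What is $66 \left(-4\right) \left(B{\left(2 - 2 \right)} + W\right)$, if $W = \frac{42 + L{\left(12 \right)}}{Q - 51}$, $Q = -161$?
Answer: $\frac{6006}{53} \approx 113.32$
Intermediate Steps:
$W = - \frac{91}{212}$ ($W = \frac{42 + \left(-5 + 12\right)^{2}}{-161 - 51} = \frac{42 + 7^{2}}{-212} = \left(42 + 49\right) \left(- \frac{1}{212}\right) = 91 \left(- \frac{1}{212}\right) = - \frac{91}{212} \approx -0.42925$)
$66 \left(-4\right) \left(B{\left(2 - 2 \right)} + W\right) = 66 \left(-4\right) \left(\left(2 - 2\right) - \frac{91}{212}\right) = - 264 \left(\left(2 - 2\right) - \frac{91}{212}\right) = - 264 \left(0 - \frac{91}{212}\right) = \left(-264\right) \left(- \frac{91}{212}\right) = \frac{6006}{53}$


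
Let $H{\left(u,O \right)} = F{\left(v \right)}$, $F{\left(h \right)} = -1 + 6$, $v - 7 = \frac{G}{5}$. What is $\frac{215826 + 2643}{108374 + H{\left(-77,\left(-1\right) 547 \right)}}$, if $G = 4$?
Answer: $\frac{218469}{108379} \approx 2.0158$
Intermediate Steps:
$v = \frac{39}{5}$ ($v = 7 + \frac{4}{5} = \frac{39}{5} \approx 7.8$)
$F{\left(h \right)} = 5$
$H{\left(u,O \right)} = 5$
$\frac{215826 + 2643}{108374 + H{\left(-77,\left(-1\right) 547 \right)}} = \frac{215826 + 2643}{108374 + 5} = \frac{218469}{108379}$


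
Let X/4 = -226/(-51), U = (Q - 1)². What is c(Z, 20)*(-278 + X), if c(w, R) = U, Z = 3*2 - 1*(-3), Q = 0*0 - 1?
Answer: -53096/51 ≈ -1041.1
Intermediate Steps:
Q = -1 (Q = 0 - 1 = -1)
Z = 9 (Z = 6 + 3 = 9)
U = 4 (U = (-1 - 1)² = (-2)² = 4)
X = 904/51 (X = 4*(-226/(-51)) = 4*(-226*(-1/51)) = 4*(226/51) = 904/51 ≈ 17.725)
c(w, R) = 4
c(Z, 20)*(-278 + X) = 4*(-278 + 904/51) = 4*(-13274/51) = -53096/51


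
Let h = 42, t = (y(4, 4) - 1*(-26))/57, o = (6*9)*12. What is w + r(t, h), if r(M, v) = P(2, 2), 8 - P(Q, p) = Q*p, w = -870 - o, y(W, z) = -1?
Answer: -1514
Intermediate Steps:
o = 648 (o = 54*12 = 648)
w = -1518 (w = -870 - 1*648 = -870 - 648 = -1518)
t = 25/57 (t = (-1 - 1*(-26))/57 = (-1 + 26)*(1/57) = 25*(1/57) = 25/57 ≈ 0.43860)
P(Q, p) = 8 - Q*p
r(M, v) = 4 (r(M, v) = 8 - 1*2*2 = 8 - 4 = 4)
w + r(t, h) = -1518 + 4 = -1514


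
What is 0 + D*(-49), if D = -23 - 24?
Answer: 2303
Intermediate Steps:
D = -47
0 + D*(-49) = 0 - 47*(-49) = 0 + 2303 = 2303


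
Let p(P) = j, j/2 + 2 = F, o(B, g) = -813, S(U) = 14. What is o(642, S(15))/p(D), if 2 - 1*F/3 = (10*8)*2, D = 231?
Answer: 813/952 ≈ 0.85399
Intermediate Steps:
F = -474 (F = 6 - 3*10*8*2 = 6 - 240*2 = 6 - 3*160 = 6 - 480 = -474)
j = -952 (j = -4 + 2*(-474) = -4 - 948 = -952)
p(P) = -952
o(642, S(15))/p(D) = -813/(-952) = -813*(-1/952) = 813/952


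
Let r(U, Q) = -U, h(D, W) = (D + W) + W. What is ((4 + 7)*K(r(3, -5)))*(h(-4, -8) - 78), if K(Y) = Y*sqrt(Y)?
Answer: 3234*I*sqrt(3) ≈ 5601.5*I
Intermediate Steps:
h(D, W) = D + 2*W
K(Y) = Y**(3/2)
((4 + 7)*K(r(3, -5)))*(h(-4, -8) - 78) = ((4 + 7)*(-1*3)**(3/2))*((-4 + 2*(-8)) - 78) = (11*(-3)**(3/2))*((-4 - 16) - 78) = (11*(-3*I*sqrt(3)))*(-20 - 78) = -33*I*sqrt(3)*(-98) = 3234*I*sqrt(3)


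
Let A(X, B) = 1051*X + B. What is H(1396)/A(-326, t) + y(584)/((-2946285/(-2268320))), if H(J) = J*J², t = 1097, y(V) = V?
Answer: -504205608986816/67082784651 ≈ -7516.2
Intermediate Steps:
H(J) = J³
A(X, B) = B + 1051*X
H(1396)/A(-326, t) + y(584)/((-2946285/(-2268320))) = 1396³/(1097 + 1051*(-326)) + 584/((-2946285/(-2268320))) = 2720547136/(1097 - 342626) + 584/((-2946285*(-1/2268320))) = 2720547136/(-341529) + 584/(589257/453664) = 2720547136*(-1/341529) + 584*(453664/589257) = -2720547136/341529 + 264939776/589257 = -504205608986816/67082784651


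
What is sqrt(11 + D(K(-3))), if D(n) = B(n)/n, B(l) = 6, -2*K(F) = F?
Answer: sqrt(15) ≈ 3.8730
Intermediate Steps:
K(F) = -F/2
D(n) = 6/n
sqrt(11 + D(K(-3))) = sqrt(11 + 6/((-1/2*(-3)))) = sqrt(11 + 6/(3/2)) = sqrt(11 + 6*(2/3)) = sqrt(11 + 4) = sqrt(15)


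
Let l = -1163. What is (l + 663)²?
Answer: 250000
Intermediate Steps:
(l + 663)² = (-1163 + 663)² = (-500)² = 250000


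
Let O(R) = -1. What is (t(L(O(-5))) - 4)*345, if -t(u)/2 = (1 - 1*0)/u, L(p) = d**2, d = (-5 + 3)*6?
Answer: -33235/24 ≈ -1384.8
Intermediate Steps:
d = -12 (d = -2*6 = -12)
L(p) = 144 (L(p) = (-12)**2 = 144)
t(u) = -2/u (t(u) = -2*(1 - 1*0)/u = -2*(1 + 0)/u = -2/u)
(t(L(O(-5))) - 4)*345 = (-2/144 - 4)*345 = (-2*1/144 - 4)*345 = (-1/72 - 4)*345 = -289/72*345 = -33235/24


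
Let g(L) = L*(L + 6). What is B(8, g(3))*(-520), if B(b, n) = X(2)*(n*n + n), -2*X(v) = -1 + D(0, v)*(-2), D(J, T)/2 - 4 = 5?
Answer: -7272720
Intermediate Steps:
D(J, T) = 18 (D(J, T) = 8 + 2*5 = 8 + 10 = 18)
g(L) = L*(6 + L)
X(v) = 37/2 (X(v) = -(-1 + 18*(-2))/2 = -(-1 - 36)/2 = -½*(-37) = 37/2)
B(b, n) = 37*n/2 + 37*n²/2 (B(b, n) = 37*(n*n + n)/2 = 37*(n² + n)/2 = 37*(n + n²)/2 = 37*n/2 + 37*n²/2)
B(8, g(3))*(-520) = (37*(3*(6 + 3))*(1 + 3*(6 + 3))/2)*(-520) = (37*(3*9)*(1 + 3*9)/2)*(-520) = ((37/2)*27*(1 + 27))*(-520) = ((37/2)*27*28)*(-520) = 13986*(-520) = -7272720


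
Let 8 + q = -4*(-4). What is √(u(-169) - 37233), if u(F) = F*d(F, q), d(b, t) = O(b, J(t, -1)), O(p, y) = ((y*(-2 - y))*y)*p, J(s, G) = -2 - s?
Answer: √22811567 ≈ 4776.1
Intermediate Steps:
q = 8 (q = -8 - 4*(-4) = -8 + 16 = 8)
O(p, y) = p*y²*(-2 - y) (O(p, y) = (y²*(-2 - y))*p = p*y²*(-2 - y))
d(b, t) = b*t*(-2 - t)² (d(b, t) = -b*(-2 - t)²*(2 + (-2 - t)) = -b*(-2 - t)²*(-t) = b*t*(-2 - t)²)
u(F) = 800*F² (u(F) = F*(F*8*(2 + 8)²) = F*(F*8*10²) = F*(F*8*100) = F*(800*F) = 800*F²)
√(u(-169) - 37233) = √(800*(-169)² - 37233) = √(800*28561 - 37233) = √(22848800 - 37233) = √22811567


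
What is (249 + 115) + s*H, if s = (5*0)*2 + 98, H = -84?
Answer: -7868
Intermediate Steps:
s = 98 (s = 0*2 + 98 = 0 + 98 = 98)
(249 + 115) + s*H = (249 + 115) + 98*(-84) = 364 - 8232 = -7868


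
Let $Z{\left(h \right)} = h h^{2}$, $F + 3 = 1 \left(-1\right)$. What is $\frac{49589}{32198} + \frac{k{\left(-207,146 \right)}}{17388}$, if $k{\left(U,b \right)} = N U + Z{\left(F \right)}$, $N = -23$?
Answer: $\frac{4258351}{2352348} \approx 1.8103$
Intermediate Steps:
$F = -4$ ($F = -3 + 1 \left(-1\right) = -3 - 1 = -4$)
$Z{\left(h \right)} = h^{3}$
$k{\left(U,b \right)} = -64 - 23 U$ ($k{\left(U,b \right)} = - 23 U + \left(-4\right)^{3} = - 23 U - 64 = -64 - 23 U$)
$\frac{49589}{32198} + \frac{k{\left(-207,146 \right)}}{17388} = \frac{49589}{32198} + \frac{-64 - -4761}{17388} = 49589 \cdot \frac{1}{32198} + \left(-64 + 4761\right) \frac{1}{17388} = \frac{2917}{1894} + 4697 \cdot \frac{1}{17388} = \frac{2917}{1894} + \frac{671}{2484} = \frac{4258351}{2352348}$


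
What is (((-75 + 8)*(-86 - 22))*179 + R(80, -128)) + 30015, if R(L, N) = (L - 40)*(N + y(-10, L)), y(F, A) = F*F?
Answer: 1324139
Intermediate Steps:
y(F, A) = F²
R(L, N) = (-40 + L)*(100 + N) (R(L, N) = (L - 40)*(N + (-10)²) = (-40 + L)*(N + 100) = (-40 + L)*(100 + N))
(((-75 + 8)*(-86 - 22))*179 + R(80, -128)) + 30015 = (((-75 + 8)*(-86 - 22))*179 + (-4000 - 40*(-128) + 100*80 + 80*(-128))) + 30015 = (-67*(-108)*179 + (-4000 + 5120 + 8000 - 10240)) + 30015 = (7236*179 - 1120) + 30015 = (1295244 - 1120) + 30015 = 1294124 + 30015 = 1324139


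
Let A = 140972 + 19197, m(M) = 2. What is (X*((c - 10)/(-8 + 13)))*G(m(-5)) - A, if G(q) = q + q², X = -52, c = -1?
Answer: -797413/5 ≈ -1.5948e+5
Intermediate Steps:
A = 160169
(X*((c - 10)/(-8 + 13)))*G(m(-5)) - A = (-52*(-1 - 10)/(-8 + 13))*(2*(1 + 2)) - 1*160169 = (-(-572)/5)*(2*3) - 160169 = -(-572)/5*6 - 160169 = -52*(-11/5)*6 - 160169 = (572/5)*6 - 160169 = 3432/5 - 160169 = -797413/5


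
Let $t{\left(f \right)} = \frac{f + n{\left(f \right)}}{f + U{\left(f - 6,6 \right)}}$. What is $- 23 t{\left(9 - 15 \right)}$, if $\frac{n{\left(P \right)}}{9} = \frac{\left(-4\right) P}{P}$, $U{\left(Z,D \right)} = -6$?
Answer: $- \frac{161}{2} \approx -80.5$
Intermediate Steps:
$n{\left(P \right)} = -36$ ($n{\left(P \right)} = 9 \frac{\left(-4\right) P}{P} = 9 \left(-4\right) = -36$)
$t{\left(f \right)} = \frac{-36 + f}{-6 + f}$ ($t{\left(f \right)} = \frac{f - 36}{f - 6} = \frac{-36 + f}{-6 + f}$)
$- 23 t{\left(9 - 15 \right)} = - 23 \frac{-36 + \left(9 - 15\right)}{-6 + \left(9 - 15\right)} = - 23 \frac{-36 - 6}{-6 - 6} = - 23 \frac{1}{-12} \left(-42\right) = - 23 \left(\left(- \frac{1}{12}\right) \left(-42\right)\right) = \left(-23\right) \frac{7}{2} = - \frac{161}{2}$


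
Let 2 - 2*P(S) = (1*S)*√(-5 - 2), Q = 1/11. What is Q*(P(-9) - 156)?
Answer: -155/11 + 9*I*√7/22 ≈ -14.091 + 1.0824*I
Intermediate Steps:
Q = 1/11 ≈ 0.090909
P(S) = 1 - I*S*√7/2 (P(S) = 1 - 1*S*√(-5 - 2)/2 = 1 - S*√(-7)/2 = 1 - S*I*√7/2 = 1 - I*S*√7/2)
Q*(P(-9) - 156) = ((1 - ½*I*(-9)*√7) - 156)/11 = ((1 + 9*I*√7/2) - 156)/11 = (-155 + 9*I*√7/2)/11 = -155/11 + 9*I*√7/22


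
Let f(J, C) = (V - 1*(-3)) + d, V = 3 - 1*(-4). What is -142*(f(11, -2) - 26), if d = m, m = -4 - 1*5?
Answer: 3550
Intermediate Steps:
m = -9 (m = -4 - 5 = -9)
V = 7 (V = 3 + 4 = 7)
d = -9
f(J, C) = 1 (f(J, C) = (7 - 1*(-3)) - 9 = (7 + 3) - 9 = 10 - 9 = 1)
-142*(f(11, -2) - 26) = -142*(1 - 26) = -142*(-25) = 3550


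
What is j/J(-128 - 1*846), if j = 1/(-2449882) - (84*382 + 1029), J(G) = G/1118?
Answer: 1054725648535/27746338 ≈ 38013.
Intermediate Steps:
J(G) = G/1118 (J(G) = G*(1/1118) = G/1118)
j = -81132742195/2449882 (j = -1/2449882 - (32088 + 1029) = -1/2449882 - 1*33117 = -1/2449882 - 33117 = -81132742195/2449882 ≈ -33117.)
j/J(-128 - 1*846) = -81132742195*1118/(-128 - 1*846)/2449882 = -81132742195*1118/(-128 - 846)/2449882 = -81132742195/(2449882*((1/1118)*(-974))) = -81132742195/(2449882*(-487/559)) = -81132742195/2449882*(-559/487) = 1054725648535/27746338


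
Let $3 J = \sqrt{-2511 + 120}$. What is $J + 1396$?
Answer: $1396 + \frac{i \sqrt{2391}}{3} \approx 1396.0 + 16.299 i$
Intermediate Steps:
$J = \frac{i \sqrt{2391}}{3}$ ($J = \frac{\sqrt{-2511 + 120}}{3} = \frac{\sqrt{-2391}}{3} = \frac{i \sqrt{2391}}{3} \approx 16.299 i$)
$J + 1396 = \frac{i \sqrt{2391}}{3} + 1396 = 1396 + \frac{i \sqrt{2391}}{3}$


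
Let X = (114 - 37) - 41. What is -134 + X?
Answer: -98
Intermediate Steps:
X = 36 (X = 77 - 41 = 36)
-134 + X = -134 + 36 = -98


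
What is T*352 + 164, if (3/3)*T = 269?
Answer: 94852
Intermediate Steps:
T = 269
T*352 + 164 = 269*352 + 164 = 94688 + 164 = 94852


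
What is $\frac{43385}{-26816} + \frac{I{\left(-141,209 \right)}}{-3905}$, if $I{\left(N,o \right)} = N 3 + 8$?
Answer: $- \frac{31657957}{20943296} \approx -1.5116$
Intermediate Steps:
$I{\left(N,o \right)} = 8 + 3 N$ ($I{\left(N,o \right)} = 3 N + 8 = 8 + 3 N$)
$\frac{43385}{-26816} + \frac{I{\left(-141,209 \right)}}{-3905} = \frac{43385}{-26816} + \frac{8 + 3 \left(-141\right)}{-3905} = 43385 \left(- \frac{1}{26816}\right) + \left(8 - 423\right) \left(- \frac{1}{3905}\right) = - \frac{43385}{26816} - - \frac{83}{781} = - \frac{43385}{26816} + \frac{83}{781} = - \frac{31657957}{20943296}$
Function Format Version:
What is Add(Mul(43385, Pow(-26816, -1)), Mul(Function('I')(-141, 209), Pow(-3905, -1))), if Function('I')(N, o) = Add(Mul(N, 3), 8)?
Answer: Rational(-31657957, 20943296) ≈ -1.5116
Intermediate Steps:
Function('I')(N, o) = Add(8, Mul(3, N)) (Function('I')(N, o) = Add(Mul(3, N), 8) = Add(8, Mul(3, N)))
Add(Mul(43385, Pow(-26816, -1)), Mul(Function('I')(-141, 209), Pow(-3905, -1))) = Add(Mul(43385, Pow(-26816, -1)), Mul(Add(8, Mul(3, -141)), Pow(-3905, -1))) = Add(Mul(43385, Rational(-1, 26816)), Mul(Add(8, -423), Rational(-1, 3905))) = Add(Rational(-43385, 26816), Mul(-415, Rational(-1, 3905))) = Add(Rational(-43385, 26816), Rational(83, 781)) = Rational(-31657957, 20943296)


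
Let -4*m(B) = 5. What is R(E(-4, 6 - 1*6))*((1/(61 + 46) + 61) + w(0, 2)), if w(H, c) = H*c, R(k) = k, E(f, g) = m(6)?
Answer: -8160/107 ≈ -76.262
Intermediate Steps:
m(B) = -5/4 (m(B) = -¼*5 = -5/4)
E(f, g) = -5/4
R(E(-4, 6 - 1*6))*((1/(61 + 46) + 61) + w(0, 2)) = -5*((1/(61 + 46) + 61) + 0*2)/4 = -5*((1/107 + 61) + 0)/4 = -5*(6528/107 + 0)/4 = -5/4*6528/107 = -8160/107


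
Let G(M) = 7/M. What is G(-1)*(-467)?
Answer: 3269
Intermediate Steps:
G(-1)*(-467) = (7/(-1))*(-467) = (7*(-1))*(-467) = -7*(-467) = 3269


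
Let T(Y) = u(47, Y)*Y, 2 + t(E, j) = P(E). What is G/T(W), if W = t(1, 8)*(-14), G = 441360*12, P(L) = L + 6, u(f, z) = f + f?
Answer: -264816/329 ≈ -804.91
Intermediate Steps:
u(f, z) = 2*f
P(L) = 6 + L
t(E, j) = 4 + E (t(E, j) = -2 + (6 + E) = 4 + E)
G = 5296320
W = -70 (W = (4 + 1)*(-14) = 5*(-14) = -70)
T(Y) = 94*Y (T(Y) = (2*47)*Y = 94*Y)
G/T(W) = 5296320/((94*(-70))) = 5296320/(-6580) = 5296320*(-1/6580) = -264816/329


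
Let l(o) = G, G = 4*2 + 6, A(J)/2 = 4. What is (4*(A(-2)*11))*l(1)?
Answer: 4928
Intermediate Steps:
A(J) = 8 (A(J) = 2*4 = 8)
G = 14 (G = 8 + 6 = 14)
l(o) = 14
(4*(A(-2)*11))*l(1) = (4*(8*11))*14 = (4*88)*14 = 352*14 = 4928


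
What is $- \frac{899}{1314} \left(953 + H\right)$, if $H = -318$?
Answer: $- \frac{570865}{1314} \approx -434.45$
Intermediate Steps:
$- \frac{899}{1314} \left(953 + H\right) = - \frac{899}{1314} \left(953 - 318\right) = \left(-899\right) \frac{1}{1314} \cdot 635 = \left(- \frac{899}{1314}\right) 635 = - \frac{570865}{1314}$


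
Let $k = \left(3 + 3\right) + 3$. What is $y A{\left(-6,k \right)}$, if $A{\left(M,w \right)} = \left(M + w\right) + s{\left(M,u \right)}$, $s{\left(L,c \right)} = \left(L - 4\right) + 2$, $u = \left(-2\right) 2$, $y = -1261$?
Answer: $6305$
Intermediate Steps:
$u = -4$
$s{\left(L,c \right)} = -2 + L$ ($s{\left(L,c \right)} = \left(-4 + L\right) + 2 = -2 + L$)
$k = 9$ ($k = 6 + 3 = 9$)
$A{\left(M,w \right)} = -2 + w + 2 M$ ($A{\left(M,w \right)} = \left(M + w\right) + \left(-2 + M\right) = -2 + w + 2 M$)
$y A{\left(-6,k \right)} = - 1261 \left(-2 + 9 + 2 \left(-6\right)\right) = - 1261 \left(-2 + 9 - 12\right) = \left(-1261\right) \left(-5\right) = 6305$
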